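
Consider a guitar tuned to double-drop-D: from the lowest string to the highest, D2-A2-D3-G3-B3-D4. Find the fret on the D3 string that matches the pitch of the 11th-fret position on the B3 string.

B3 at fret 11 is B3 + 11 semitones = A#4.
The open D3 string is 9 semitones below the open B3, so the same pitch on the D3 string lies at fret 11 + 9 = 20.

20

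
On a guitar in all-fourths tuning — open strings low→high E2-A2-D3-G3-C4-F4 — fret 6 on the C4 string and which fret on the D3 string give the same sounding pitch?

16

C4 at fret 6 is C4 + 6 semitones = F♯4.
The open D3 string is 10 semitones below the open C4, so the same pitch on the D3 string lies at fret 6 + 10 = 16.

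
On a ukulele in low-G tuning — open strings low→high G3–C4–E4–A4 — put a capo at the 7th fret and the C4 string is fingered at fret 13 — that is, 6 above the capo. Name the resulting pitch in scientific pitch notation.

C#5

The capo raises the open C4 by 7 semitones to G4; fretting 6 more gives C4 + 7 + 6 = C4 + 13 semitones = C#5.
(Also written Db.)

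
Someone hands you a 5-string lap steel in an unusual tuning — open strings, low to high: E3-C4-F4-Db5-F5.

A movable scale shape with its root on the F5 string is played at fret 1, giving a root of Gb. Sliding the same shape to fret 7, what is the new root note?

Moving from fret 1 to fret 7 shifts the root by 6 semitones.
Gb up 6 semitones is C.

C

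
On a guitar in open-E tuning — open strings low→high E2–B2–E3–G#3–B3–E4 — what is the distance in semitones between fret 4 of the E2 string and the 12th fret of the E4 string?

32 semitones

E2 at fret 4 → G#2 (MIDI 44); E4 at fret 12 → E5 (MIDI 76).
44 − 76 = -32, so the two pitches are 32 semitones apart, with E5 the higher.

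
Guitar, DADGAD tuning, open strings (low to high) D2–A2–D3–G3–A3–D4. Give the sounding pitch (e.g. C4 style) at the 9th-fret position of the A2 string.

F#3

The open A2 string plus 9 semitones: A–A#–B–C–C#–D–D#–E–F–F#.
The walk passes from B into C once, so the octave number goes from 2 to 3.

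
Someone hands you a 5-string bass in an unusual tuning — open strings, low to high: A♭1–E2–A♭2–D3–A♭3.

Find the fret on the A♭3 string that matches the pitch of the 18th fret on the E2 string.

2

Fret 18 on E2 is MIDI 40 + 18 = 58 (B♭3). On the A♭3 string (open MIDI 56), that pitch is 58 − 56 = fret 2.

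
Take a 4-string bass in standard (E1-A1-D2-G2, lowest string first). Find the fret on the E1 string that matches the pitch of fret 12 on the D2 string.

Fret 12 on D2 is MIDI 38 + 12 = 50 (D3). On the E1 string (open MIDI 28), that pitch is 50 − 28 = fret 22.

22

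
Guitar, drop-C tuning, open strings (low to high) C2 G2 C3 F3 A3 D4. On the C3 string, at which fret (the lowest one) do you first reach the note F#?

6

From C3, count semitones up the chromatic scale until reaching F#: C–C#–D–D#–E–F–F# — 6 steps.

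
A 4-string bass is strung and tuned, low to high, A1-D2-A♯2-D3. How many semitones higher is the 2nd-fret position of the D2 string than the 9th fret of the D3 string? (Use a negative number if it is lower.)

D2 at fret 2 → E2 (MIDI 40); D3 at fret 9 → B3 (MIDI 59).
40 − 59 = -19, so the two pitches are 19 semitones apart.

-19 semitones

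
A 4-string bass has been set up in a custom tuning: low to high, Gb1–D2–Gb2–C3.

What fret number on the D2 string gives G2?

5

G2 is 5 semitones above the open D2 (D–Eb–E–F–Gb–G), so it sits at fret 5.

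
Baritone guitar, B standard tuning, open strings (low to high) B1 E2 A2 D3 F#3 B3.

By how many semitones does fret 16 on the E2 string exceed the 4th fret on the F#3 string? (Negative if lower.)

E2 at fret 16 → G#3 (MIDI 56); F#3 at fret 4 → A#3 (MIDI 58).
56 − 58 = -2, so the two pitches are 2 semitones apart.

-2 semitones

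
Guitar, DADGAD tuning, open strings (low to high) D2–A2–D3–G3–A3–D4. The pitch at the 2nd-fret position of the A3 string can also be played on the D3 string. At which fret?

Fret 2 on A3 is MIDI 57 + 2 = 59 (B3). On the D3 string (open MIDI 50), that pitch is 59 − 50 = fret 9.

9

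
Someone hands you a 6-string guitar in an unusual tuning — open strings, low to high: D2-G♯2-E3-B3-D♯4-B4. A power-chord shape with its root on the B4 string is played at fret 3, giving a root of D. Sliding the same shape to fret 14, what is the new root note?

C♯

Moving from fret 3 to fret 14 shifts the root by 11 semitones.
D up 11 semitones is C♯.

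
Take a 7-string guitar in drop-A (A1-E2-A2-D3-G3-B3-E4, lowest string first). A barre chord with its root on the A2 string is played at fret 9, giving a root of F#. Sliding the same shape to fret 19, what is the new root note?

Moving from fret 9 to fret 19 shifts the root by 10 semitones.
F# up 10 semitones is E.

E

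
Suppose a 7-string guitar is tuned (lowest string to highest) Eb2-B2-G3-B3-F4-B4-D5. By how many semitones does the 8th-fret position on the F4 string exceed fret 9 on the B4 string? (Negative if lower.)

-7 semitones

F4 at fret 8 → Db5 (MIDI 73); B4 at fret 9 → Ab5 (MIDI 80).
73 − 80 = -7, so the two pitches are 7 semitones apart.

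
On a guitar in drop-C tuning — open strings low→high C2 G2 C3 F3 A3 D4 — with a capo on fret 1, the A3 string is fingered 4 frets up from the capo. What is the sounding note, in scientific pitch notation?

The capo raises the open A3 by 1 semitone to A#3; fretting 4 more gives A3 + 1 + 4 = A3 + 5 semitones = D4.

D4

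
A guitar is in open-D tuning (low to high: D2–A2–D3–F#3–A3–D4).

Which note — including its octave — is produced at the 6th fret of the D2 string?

D2 is MIDI 38. Adding 6 gives 44, which is G#2.

G#2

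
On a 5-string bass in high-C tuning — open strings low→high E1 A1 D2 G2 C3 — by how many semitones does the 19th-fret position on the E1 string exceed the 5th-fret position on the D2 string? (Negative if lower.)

E1 at fret 19 → B2 (MIDI 47); D2 at fret 5 → G2 (MIDI 43).
47 − 43 = 4, so the two pitches are 4 semitones apart.

4 semitones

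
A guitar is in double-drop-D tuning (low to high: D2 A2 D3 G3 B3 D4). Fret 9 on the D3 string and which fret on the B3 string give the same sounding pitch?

D3 at fret 9 is D3 + 9 semitones = B3.
The open B3 string is 9 semitones above the open D3, so the same pitch on the B3 string lies at fret 9 − 9 = 0.

0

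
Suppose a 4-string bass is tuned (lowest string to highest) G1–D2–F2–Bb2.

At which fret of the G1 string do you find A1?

2

A1 is 2 semitones above the open G1 (G–Ab–A), so it sits at fret 2.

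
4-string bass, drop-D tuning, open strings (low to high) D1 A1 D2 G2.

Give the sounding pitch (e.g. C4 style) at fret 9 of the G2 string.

The open G2 string plus 9 semitones: G–G#–A–A#–B–C–C#–D–D#–E.
The walk passes from B into C once, so the octave number goes from 2 to 3.

E3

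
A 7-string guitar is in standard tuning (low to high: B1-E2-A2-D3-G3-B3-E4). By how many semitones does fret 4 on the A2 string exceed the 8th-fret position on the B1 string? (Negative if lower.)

A2 at fret 4 → C#3 (MIDI 49); B1 at fret 8 → G2 (MIDI 43).
49 − 43 = 6, so the two pitches are 6 semitones apart.

6 semitones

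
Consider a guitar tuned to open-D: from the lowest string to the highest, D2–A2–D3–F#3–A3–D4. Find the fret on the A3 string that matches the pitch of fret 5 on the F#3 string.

2

F#3 at fret 5 is F#3 + 5 semitones = B3.
The open A3 string is 3 semitones above the open F#3, so the same pitch on the A3 string lies at fret 5 − 3 = 2.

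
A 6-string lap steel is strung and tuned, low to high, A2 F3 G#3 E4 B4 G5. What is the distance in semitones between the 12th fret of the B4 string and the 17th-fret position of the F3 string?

B4 at fret 12 → B5 (MIDI 83); F3 at fret 17 → A#4 (MIDI 70).
83 − 70 = 13, so the two pitches are 13 semitones apart, with B5 the higher.

13 semitones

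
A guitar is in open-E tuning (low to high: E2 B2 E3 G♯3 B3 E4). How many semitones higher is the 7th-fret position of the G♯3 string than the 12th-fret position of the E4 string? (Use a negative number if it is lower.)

G♯3 at fret 7 → D♯4 (MIDI 63); E4 at fret 12 → E5 (MIDI 76).
63 − 76 = -13, so the two pitches are 13 semitones apart.

-13 semitones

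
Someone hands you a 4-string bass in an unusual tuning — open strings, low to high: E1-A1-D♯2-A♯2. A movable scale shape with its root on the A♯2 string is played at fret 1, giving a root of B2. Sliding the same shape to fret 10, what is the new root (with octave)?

G♯3

Moving from fret 1 to fret 10 shifts the root by 9 semitones.
B2 up 9 semitones is G♯3.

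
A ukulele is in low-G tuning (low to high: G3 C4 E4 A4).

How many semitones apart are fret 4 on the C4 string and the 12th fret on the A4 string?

17 semitones

C4 at fret 4 → E4 (MIDI 64); A4 at fret 12 → A5 (MIDI 81).
64 − 81 = -17, so the two pitches are 17 semitones apart, with A5 the higher.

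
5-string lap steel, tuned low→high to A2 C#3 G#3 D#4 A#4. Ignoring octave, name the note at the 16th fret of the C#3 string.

F

Each fret is one semitone, so C#3 + 16 = F.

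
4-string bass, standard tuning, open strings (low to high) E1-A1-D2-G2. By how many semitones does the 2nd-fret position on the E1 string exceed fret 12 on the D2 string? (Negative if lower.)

-20 semitones

E1 at fret 2 → F♯1 (MIDI 30); D2 at fret 12 → D3 (MIDI 50).
30 − 50 = -20, so the two pitches are 20 semitones apart.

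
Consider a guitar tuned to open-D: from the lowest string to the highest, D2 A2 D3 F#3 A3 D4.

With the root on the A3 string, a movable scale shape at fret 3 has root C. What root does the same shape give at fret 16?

Moving from fret 3 to fret 16 shifts the root by 13 semitones.
C up 13 semitones is C#.

C#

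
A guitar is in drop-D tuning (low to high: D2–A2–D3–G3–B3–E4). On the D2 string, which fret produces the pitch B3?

B3 is 21 semitones above the open D2 (D–D#–E–F–…–A–A#–B), so it sits at fret 21.

21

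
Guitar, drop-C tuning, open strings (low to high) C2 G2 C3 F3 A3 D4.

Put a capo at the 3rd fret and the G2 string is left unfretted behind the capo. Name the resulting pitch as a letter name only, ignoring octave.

The capo raises the open G2 by 3 semitones to A#2; fretting 0 more gives G2 + 3 + 0 = G2 + 3 semitones, landing on A#.

A#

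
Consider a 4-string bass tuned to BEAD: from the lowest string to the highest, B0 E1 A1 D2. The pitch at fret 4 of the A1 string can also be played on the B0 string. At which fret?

14

Fret 4 on A1 is MIDI 33 + 4 = 37 (C♯2). On the B0 string (open MIDI 23), that pitch is 37 − 23 = fret 14.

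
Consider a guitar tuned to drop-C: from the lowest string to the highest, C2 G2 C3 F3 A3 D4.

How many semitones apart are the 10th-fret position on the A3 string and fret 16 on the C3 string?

3 semitones

A3 at fret 10 → G4 (MIDI 67); C3 at fret 16 → E4 (MIDI 64).
67 − 64 = 3, so the two pitches are 3 semitones apart, with G4 the higher.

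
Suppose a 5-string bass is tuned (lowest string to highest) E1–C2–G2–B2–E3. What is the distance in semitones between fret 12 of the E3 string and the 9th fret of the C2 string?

E3 at fret 12 → E4 (MIDI 64); C2 at fret 9 → A2 (MIDI 45).
64 − 45 = 19, so the two pitches are 19 semitones apart, with E4 the higher.

19 semitones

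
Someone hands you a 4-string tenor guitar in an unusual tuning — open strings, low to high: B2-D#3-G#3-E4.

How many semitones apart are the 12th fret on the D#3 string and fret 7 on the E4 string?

8 semitones

D#3 at fret 12 → D#4 (MIDI 63); E4 at fret 7 → B4 (MIDI 71).
63 − 71 = -8, so the two pitches are 8 semitones apart, with B4 the higher.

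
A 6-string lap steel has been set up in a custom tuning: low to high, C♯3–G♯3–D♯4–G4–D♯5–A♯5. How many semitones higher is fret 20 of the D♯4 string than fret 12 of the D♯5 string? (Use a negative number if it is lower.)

-4 semitones

D♯4 at fret 20 → B5 (MIDI 83); D♯5 at fret 12 → D♯6 (MIDI 87).
83 − 87 = -4, so the two pitches are 4 semitones apart.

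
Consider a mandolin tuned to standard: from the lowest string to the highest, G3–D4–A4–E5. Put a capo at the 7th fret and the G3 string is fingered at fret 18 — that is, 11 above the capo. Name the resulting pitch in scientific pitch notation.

The capo raises the open G3 by 7 semitones to D4; fretting 11 more gives G3 + 7 + 11 = G3 + 18 semitones = C#5.
(Also written Db.)

C#5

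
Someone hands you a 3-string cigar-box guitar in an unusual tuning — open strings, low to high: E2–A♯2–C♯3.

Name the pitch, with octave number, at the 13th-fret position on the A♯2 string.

B3

Each fret is one semitone, so A♯2 + 13 = B3.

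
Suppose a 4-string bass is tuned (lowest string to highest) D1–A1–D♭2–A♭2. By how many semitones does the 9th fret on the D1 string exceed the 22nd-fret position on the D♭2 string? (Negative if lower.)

D1 at fret 9 → B1 (MIDI 35); D♭2 at fret 22 → B3 (MIDI 59).
35 − 59 = -24, so the two pitches are 24 semitones apart.

-24 semitones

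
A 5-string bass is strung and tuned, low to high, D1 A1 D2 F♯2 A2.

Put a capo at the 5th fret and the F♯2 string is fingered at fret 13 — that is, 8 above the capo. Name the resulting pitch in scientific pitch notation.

G3

The capo raises the open F♯2 by 5 semitones to B2; fretting 8 more gives F♯2 + 5 + 8 = F♯2 + 13 semitones = G3.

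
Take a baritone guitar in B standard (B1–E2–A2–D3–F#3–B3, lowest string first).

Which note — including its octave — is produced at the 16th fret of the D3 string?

Each fret is one semitone, so D3 + 16 = F#4.
(Equivalently spelled Gb4.)

F#4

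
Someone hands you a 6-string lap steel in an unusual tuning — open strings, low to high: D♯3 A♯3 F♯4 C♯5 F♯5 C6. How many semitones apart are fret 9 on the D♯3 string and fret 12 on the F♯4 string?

D♯3 at fret 9 → C4 (MIDI 60); F♯4 at fret 12 → F♯5 (MIDI 78).
60 − 78 = -18, so the two pitches are 18 semitones apart, with F♯5 the higher.

18 semitones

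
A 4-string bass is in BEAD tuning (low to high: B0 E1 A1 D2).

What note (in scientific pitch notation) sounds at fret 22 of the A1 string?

A1 is MIDI 33. Adding 22 gives 55, which is G3.

G3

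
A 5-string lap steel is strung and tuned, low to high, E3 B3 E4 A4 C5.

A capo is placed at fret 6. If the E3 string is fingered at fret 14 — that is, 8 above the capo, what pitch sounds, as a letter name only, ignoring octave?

The capo raises the open E3 by 6 semitones to A♯3; fretting 8 more gives E3 + 6 + 8 = E3 + 14 semitones, landing on F♯.
(Also written G♭.)

F♯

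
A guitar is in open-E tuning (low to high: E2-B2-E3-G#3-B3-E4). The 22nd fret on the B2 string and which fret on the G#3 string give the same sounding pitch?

13

Fret 22 on B2 is MIDI 47 + 22 = 69 (A4). On the G#3 string (open MIDI 56), that pitch is 69 − 56 = fret 13.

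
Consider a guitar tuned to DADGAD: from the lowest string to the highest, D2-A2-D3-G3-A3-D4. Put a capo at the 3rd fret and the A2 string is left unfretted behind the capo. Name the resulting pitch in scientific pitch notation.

C3

The capo raises the open A2 by 3 semitones to C3; fretting 0 more gives A2 + 3 + 0 = A2 + 3 semitones = C3.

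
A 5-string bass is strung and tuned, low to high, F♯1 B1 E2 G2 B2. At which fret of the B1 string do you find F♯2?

F♯2 is 7 semitones above the open B1 (B–C–C#–D–D#–E–F–F#), so it sits at fret 7.

7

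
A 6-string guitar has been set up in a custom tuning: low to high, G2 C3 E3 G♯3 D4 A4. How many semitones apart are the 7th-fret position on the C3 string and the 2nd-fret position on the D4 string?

C3 at fret 7 → G3 (MIDI 55); D4 at fret 2 → E4 (MIDI 64).
55 − 64 = -9, so the two pitches are 9 semitones apart, with E4 the higher.

9 semitones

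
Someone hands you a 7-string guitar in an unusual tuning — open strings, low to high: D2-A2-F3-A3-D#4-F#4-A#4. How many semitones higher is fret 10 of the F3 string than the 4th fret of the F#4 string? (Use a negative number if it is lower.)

F3 at fret 10 → D#4 (MIDI 63); F#4 at fret 4 → A#4 (MIDI 70).
63 − 70 = -7, so the two pitches are 7 semitones apart.

-7 semitones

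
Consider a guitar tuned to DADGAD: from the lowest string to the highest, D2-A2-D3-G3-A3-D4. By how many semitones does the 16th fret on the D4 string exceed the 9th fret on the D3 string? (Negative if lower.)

D4 at fret 16 → F#5 (MIDI 78); D3 at fret 9 → B3 (MIDI 59).
78 − 59 = 19, so the two pitches are 19 semitones apart.

19 semitones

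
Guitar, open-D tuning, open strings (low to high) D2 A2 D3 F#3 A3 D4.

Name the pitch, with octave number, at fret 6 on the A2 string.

A2 is MIDI 45. Adding 6 gives 51, which is D#3.
(Equivalently spelled Eb3.)

D#3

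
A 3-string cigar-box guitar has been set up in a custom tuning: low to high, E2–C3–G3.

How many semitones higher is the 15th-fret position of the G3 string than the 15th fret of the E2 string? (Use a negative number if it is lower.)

15 semitones

G3 at fret 15 → A#4 (MIDI 70); E2 at fret 15 → G3 (MIDI 55).
70 − 55 = 15, so the two pitches are 15 semitones apart.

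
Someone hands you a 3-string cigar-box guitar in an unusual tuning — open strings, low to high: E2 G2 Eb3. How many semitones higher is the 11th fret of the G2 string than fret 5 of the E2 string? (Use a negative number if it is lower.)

G2 at fret 11 → Gb3 (MIDI 54); E2 at fret 5 → A2 (MIDI 45).
54 − 45 = 9, so the two pitches are 9 semitones apart.

9 semitones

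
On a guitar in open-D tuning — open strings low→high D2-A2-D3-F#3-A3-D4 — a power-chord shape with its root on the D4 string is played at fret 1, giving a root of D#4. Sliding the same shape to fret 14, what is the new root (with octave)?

Moving from fret 1 to fret 14 shifts the root by 13 semitones.
D#4 up 13 semitones is E5.

E5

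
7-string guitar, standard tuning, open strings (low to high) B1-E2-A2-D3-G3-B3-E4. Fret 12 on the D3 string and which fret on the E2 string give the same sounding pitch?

22

Fret 12 on D3 is MIDI 50 + 12 = 62 (D4). On the E2 string (open MIDI 40), that pitch is 62 − 40 = fret 22.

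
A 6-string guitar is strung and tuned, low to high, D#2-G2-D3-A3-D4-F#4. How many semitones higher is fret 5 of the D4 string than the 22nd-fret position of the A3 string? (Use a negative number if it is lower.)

D4 at fret 5 → G4 (MIDI 67); A3 at fret 22 → G5 (MIDI 79).
67 − 79 = -12, so the two pitches are 12 semitones apart.

-12 semitones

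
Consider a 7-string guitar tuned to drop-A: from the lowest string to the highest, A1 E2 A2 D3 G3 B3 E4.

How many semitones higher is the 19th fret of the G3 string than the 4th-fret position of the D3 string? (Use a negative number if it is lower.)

G3 at fret 19 → D5 (MIDI 74); D3 at fret 4 → F♯3 (MIDI 54).
74 − 54 = 20, so the two pitches are 20 semitones apart.

20 semitones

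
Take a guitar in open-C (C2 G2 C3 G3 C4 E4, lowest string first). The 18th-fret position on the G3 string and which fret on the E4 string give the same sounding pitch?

9

Fret 18 on G3 is MIDI 55 + 18 = 73 (C#5). On the E4 string (open MIDI 64), that pitch is 73 − 64 = fret 9.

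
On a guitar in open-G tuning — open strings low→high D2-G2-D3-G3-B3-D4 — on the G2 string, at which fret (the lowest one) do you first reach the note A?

From G2, count semitones up the chromatic scale until reaching A: G–G#–A — 2 steps.

2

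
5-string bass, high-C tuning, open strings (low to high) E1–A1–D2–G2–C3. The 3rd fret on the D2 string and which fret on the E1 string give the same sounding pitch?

D2 at fret 3 is D2 + 3 semitones = F2.
The open E1 string is 10 semitones below the open D2, so the same pitch on the E1 string lies at fret 3 + 10 = 13.

13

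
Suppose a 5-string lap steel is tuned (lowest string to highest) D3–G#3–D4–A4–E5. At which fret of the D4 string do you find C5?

10

C5 is 10 semitones above the open D4 (D–D#–E–F–…–A#–B–C), so it sits at fret 10.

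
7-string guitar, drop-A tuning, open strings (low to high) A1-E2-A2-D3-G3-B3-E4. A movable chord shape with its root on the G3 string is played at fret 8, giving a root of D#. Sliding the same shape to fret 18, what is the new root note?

C#

Moving from fret 8 to fret 18 shifts the root by 10 semitones.
D# up 10 semitones is C#.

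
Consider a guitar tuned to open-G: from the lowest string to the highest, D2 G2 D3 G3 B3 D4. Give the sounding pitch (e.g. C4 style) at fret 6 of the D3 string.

G#3

D3 is MIDI 50. Adding 6 gives 56, which is G#3.
(Equivalently spelled Ab3.)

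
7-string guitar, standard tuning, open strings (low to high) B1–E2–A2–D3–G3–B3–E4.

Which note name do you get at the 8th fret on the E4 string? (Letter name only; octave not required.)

C

E4 is MIDI 64. Adding 8 gives 72; 72 mod 12 = 0, i.e. C.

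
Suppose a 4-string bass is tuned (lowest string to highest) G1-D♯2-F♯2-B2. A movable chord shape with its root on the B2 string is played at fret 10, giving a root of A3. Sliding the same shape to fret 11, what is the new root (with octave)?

Moving from fret 10 to fret 11 shifts the root by 1 semitone.
A3 up 1 semitone is A♯3.

A♯3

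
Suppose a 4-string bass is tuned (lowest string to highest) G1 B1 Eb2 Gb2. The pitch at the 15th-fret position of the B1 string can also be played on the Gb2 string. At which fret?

B1 at fret 15 is B1 + 15 semitones = D3.
The open Gb2 string is 7 semitones above the open B1, so the same pitch on the Gb2 string lies at fret 15 − 7 = 8.

8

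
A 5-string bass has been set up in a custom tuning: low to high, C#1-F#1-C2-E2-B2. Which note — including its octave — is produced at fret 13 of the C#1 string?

D2

C#1 is MIDI 25. Adding 13 gives 38, which is D2.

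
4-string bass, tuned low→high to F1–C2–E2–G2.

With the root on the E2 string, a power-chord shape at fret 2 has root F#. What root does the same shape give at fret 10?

D

Moving from fret 2 to fret 10 shifts the root by 8 semitones.
F# up 8 semitones is D.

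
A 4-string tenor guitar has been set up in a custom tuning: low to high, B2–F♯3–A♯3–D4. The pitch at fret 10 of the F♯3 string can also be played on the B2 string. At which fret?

17

F♯3 at fret 10 is F♯3 + 10 semitones = E4.
The open B2 string is 7 semitones below the open F♯3, so the same pitch on the B2 string lies at fret 10 + 7 = 17.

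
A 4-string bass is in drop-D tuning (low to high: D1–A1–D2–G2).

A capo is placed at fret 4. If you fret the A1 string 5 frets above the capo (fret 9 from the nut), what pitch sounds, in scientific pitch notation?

F♯2

The capo raises the open A1 by 4 semitones to C♯2; fretting 5 more gives A1 + 4 + 5 = A1 + 9 semitones = F♯2.
(Also written G♭.)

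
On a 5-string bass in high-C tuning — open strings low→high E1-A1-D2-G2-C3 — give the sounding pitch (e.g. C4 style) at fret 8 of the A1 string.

Each fret is one semitone, so A1 + 8 = F2.

F2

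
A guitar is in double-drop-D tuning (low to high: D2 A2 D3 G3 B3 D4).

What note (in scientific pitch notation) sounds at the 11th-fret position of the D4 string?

The open D4 string plus 11 semitones: D–D#–E–F–…–B–C–C#.
The walk passes from B into C once, so the octave number goes from 4 to 5.
(Equivalently spelled Db5.)

C#5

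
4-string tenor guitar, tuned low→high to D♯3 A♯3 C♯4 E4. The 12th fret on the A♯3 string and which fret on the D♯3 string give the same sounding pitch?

Fret 12 on A♯3 is MIDI 58 + 12 = 70 (A♯4). On the D♯3 string (open MIDI 51), that pitch is 70 − 51 = fret 19.

19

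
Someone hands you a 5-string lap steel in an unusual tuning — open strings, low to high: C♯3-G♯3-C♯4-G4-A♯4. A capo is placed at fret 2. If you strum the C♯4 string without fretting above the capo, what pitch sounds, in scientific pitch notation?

D♯4

The capo raises the open C♯4 by 2 semitones to D♯4; fretting 0 more gives C♯4 + 2 + 0 = C♯4 + 2 semitones = D♯4.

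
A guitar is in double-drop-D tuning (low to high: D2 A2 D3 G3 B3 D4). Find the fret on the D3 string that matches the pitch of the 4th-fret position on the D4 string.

Fret 4 on D4 is MIDI 62 + 4 = 66 (F♯4). On the D3 string (open MIDI 50), that pitch is 66 − 50 = fret 16.

16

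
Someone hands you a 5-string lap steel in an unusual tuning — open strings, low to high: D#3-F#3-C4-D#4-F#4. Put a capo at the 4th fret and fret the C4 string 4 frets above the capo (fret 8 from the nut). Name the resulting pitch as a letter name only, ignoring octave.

The capo raises the open C4 by 4 semitones to E4; fretting 4 more gives C4 + 4 + 4 = C4 + 8 semitones, landing on G#.
(Also written Ab.)

G#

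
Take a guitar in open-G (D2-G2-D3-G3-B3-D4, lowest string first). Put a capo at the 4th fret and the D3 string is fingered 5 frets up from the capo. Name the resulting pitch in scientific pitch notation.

The capo raises the open D3 by 4 semitones to F#3; fretting 5 more gives D3 + 4 + 5 = D3 + 9 semitones = B3.

B3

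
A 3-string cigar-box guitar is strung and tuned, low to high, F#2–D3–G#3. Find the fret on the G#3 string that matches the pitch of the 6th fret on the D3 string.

D3 at fret 6 is D3 + 6 semitones = G#3.
The open G#3 string is 6 semitones above the open D3, so the same pitch on the G#3 string lies at fret 6 − 6 = 0.

0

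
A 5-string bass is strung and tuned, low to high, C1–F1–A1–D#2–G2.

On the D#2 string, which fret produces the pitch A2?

A2 is 6 semitones above the open D#2 (D#–E–F–F#–G–G#–A), so it sits at fret 6.

6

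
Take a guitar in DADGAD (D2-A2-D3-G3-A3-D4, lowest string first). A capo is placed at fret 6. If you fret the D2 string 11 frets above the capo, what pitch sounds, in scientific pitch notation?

G3

The capo raises the open D2 by 6 semitones to G#2; fretting 11 more gives D2 + 6 + 11 = D2 + 17 semitones = G3.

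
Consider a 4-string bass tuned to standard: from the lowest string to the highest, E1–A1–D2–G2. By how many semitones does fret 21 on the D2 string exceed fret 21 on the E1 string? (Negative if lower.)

D2 at fret 21 → B3 (MIDI 59); E1 at fret 21 → C#3 (MIDI 49).
59 − 49 = 10, so the two pitches are 10 semitones apart.

10 semitones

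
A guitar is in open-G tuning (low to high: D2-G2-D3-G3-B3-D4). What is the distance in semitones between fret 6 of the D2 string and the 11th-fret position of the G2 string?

10 semitones

D2 at fret 6 → G♯2 (MIDI 44); G2 at fret 11 → F♯3 (MIDI 54).
44 − 54 = -10, so the two pitches are 10 semitones apart, with F♯3 the higher.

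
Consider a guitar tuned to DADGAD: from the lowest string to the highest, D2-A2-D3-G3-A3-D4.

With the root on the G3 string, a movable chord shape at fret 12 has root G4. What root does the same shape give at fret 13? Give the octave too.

Moving from fret 12 to fret 13 shifts the root by 1 semitone.
G4 up 1 semitone is G♯4.

G♯4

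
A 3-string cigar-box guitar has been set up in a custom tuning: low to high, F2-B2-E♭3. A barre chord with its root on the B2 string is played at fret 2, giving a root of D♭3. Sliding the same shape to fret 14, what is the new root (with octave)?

D♭4

Moving from fret 2 to fret 14 shifts the root by 12 semitones.
D♭3 up 12 semitones is D♭4.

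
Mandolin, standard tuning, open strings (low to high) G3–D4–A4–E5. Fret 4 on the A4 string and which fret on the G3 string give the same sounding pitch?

18

Fret 4 on A4 is MIDI 69 + 4 = 73 (C#5). On the G3 string (open MIDI 55), that pitch is 73 − 55 = fret 18.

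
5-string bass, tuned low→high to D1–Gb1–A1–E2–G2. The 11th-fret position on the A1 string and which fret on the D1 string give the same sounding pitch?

A1 at fret 11 is A1 + 11 semitones = Ab2.
The open D1 string is 7 semitones below the open A1, so the same pitch on the D1 string lies at fret 11 + 7 = 18.

18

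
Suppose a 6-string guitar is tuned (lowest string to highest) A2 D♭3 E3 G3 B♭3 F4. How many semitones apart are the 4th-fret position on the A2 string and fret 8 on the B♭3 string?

17 semitones

A2 at fret 4 → D♭3 (MIDI 49); B♭3 at fret 8 → G♭4 (MIDI 66).
49 − 66 = -17, so the two pitches are 17 semitones apart, with G♭4 the higher.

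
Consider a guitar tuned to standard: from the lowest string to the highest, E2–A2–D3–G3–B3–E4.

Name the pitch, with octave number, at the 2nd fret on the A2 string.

The open A2 string plus 2 semitones: A–A#–B.
No B→C boundary is crossed, so the octave stays at 2.

B2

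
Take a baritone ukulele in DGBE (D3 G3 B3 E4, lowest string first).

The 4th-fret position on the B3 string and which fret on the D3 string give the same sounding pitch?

B3 at fret 4 is B3 + 4 semitones = D♯4.
The open D3 string is 9 semitones below the open B3, so the same pitch on the D3 string lies at fret 4 + 9 = 13.

13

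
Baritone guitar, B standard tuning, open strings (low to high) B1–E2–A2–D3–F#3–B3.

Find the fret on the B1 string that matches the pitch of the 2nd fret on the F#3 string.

Fret 2 on F#3 is MIDI 54 + 2 = 56 (G#3). On the B1 string (open MIDI 35), that pitch is 56 − 35 = fret 21.

21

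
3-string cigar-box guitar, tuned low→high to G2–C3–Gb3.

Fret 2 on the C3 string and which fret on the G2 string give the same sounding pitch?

C3 at fret 2 is C3 + 2 semitones = D3.
The open G2 string is 5 semitones below the open C3, so the same pitch on the G2 string lies at fret 2 + 5 = 7.

7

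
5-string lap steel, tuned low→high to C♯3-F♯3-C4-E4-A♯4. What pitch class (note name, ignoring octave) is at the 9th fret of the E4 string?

C♯

E4 is MIDI 64. Adding 9 gives 73; 73 mod 12 = 1, i.e. C♯.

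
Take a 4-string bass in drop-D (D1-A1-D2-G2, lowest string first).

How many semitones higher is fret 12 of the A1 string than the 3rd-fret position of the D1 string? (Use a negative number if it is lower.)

16 semitones

A1 at fret 12 → A2 (MIDI 45); D1 at fret 3 → F1 (MIDI 29).
45 − 29 = 16, so the two pitches are 16 semitones apart.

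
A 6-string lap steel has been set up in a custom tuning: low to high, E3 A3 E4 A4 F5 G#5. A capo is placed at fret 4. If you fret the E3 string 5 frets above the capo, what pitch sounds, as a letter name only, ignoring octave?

The capo raises the open E3 by 4 semitones to G#3; fretting 5 more gives E3 + 4 + 5 = E3 + 9 semitones, landing on C#.
(Also written Db.)

C#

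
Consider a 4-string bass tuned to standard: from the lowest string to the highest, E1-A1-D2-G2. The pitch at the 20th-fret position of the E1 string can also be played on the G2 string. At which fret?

E1 at fret 20 is E1 + 20 semitones = C3.
The open G2 string is 15 semitones above the open E1, so the same pitch on the G2 string lies at fret 20 − 15 = 5.

5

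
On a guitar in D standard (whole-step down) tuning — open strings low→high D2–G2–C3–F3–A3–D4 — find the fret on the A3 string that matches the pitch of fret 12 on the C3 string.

3

C3 at fret 12 is C3 + 12 semitones = C4.
The open A3 string is 9 semitones above the open C3, so the same pitch on the A3 string lies at fret 12 − 9 = 3.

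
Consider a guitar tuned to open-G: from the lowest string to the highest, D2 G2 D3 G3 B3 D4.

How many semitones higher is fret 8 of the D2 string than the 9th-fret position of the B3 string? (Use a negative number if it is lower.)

D2 at fret 8 → A#2 (MIDI 46); B3 at fret 9 → G#4 (MIDI 68).
46 − 68 = -22, so the two pitches are 22 semitones apart.

-22 semitones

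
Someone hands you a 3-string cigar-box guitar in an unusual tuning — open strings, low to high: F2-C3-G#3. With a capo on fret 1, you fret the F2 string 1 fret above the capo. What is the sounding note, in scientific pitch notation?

G2

The capo raises the open F2 by 1 semitone to F#2; fretting 1 more gives F2 + 1 + 1 = F2 + 2 semitones = G2.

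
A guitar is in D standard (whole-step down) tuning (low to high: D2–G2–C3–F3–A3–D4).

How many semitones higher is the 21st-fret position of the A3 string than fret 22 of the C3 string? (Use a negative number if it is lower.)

A3 at fret 21 → F#5 (MIDI 78); C3 at fret 22 → A#4 (MIDI 70).
78 − 70 = 8, so the two pitches are 8 semitones apart.

8 semitones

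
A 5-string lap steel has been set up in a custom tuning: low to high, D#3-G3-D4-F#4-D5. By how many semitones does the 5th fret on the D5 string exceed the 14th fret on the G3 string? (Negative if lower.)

D5 at fret 5 → G5 (MIDI 79); G3 at fret 14 → A4 (MIDI 69).
79 − 69 = 10, so the two pitches are 10 semitones apart.

10 semitones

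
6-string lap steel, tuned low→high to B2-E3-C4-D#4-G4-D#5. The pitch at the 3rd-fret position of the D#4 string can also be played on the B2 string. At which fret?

19

Fret 3 on D#4 is MIDI 63 + 3 = 66 (F#4). On the B2 string (open MIDI 47), that pitch is 66 − 47 = fret 19.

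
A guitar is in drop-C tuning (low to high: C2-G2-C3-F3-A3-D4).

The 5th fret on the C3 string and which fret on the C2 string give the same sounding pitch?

C3 at fret 5 is C3 + 5 semitones = F3.
The open C2 string is 12 semitones below the open C3, so the same pitch on the C2 string lies at fret 5 + 12 = 17.

17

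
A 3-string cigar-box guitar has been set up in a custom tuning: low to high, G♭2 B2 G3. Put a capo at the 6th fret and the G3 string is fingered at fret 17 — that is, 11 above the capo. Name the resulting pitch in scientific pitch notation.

C5

The capo raises the open G3 by 6 semitones to D♭4; fretting 11 more gives G3 + 6 + 11 = G3 + 17 semitones = C5.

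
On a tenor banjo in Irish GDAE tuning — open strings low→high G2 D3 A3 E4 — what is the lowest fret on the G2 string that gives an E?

From G2, count semitones up the chromatic scale until reaching E: G–G#–A–A#–B–C–C#–D–D#–E — 9 steps.

9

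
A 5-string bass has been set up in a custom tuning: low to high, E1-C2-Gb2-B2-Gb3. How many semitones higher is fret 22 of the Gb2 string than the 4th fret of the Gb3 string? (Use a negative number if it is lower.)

Gb2 at fret 22 → E4 (MIDI 64); Gb3 at fret 4 → Bb3 (MIDI 58).
64 − 58 = 6, so the two pitches are 6 semitones apart.

6 semitones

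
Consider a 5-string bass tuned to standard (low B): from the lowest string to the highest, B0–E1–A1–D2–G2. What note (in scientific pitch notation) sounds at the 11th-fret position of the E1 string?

D#2

Each fret is one semitone, so E1 + 11 = D#2.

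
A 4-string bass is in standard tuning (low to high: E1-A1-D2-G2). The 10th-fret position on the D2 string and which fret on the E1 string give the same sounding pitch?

D2 at fret 10 is D2 + 10 semitones = C3.
The open E1 string is 10 semitones below the open D2, so the same pitch on the E1 string lies at fret 10 + 10 = 20.

20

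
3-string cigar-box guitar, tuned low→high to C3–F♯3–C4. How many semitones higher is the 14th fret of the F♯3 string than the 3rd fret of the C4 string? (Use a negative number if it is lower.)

5 semitones

F♯3 at fret 14 → G♯4 (MIDI 68); C4 at fret 3 → D♯4 (MIDI 63).
68 − 63 = 5, so the two pitches are 5 semitones apart.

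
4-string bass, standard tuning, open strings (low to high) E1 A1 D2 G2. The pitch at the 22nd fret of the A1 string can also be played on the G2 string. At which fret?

12

Fret 22 on A1 is MIDI 33 + 22 = 55 (G3). On the G2 string (open MIDI 43), that pitch is 55 − 43 = fret 12.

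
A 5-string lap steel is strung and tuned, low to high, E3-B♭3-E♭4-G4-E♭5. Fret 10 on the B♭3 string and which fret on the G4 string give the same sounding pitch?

Fret 10 on B♭3 is MIDI 58 + 10 = 68 (A♭4). On the G4 string (open MIDI 67), that pitch is 68 − 67 = fret 1.

1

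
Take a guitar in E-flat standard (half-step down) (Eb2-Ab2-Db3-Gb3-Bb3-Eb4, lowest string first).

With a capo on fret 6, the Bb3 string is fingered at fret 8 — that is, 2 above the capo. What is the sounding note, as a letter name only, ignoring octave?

The capo raises the open Bb3 by 6 semitones to E4; fretting 2 more gives Bb3 + 6 + 2 = Bb3 + 8 semitones, landing on Gb.
(Also written F#.)

Gb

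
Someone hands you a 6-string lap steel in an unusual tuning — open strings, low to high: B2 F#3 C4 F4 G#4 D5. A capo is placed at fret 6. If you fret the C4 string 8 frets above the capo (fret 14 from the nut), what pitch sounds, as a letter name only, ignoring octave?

The capo raises the open C4 by 6 semitones to F#4; fretting 8 more gives C4 + 6 + 8 = C4 + 14 semitones, landing on D.

D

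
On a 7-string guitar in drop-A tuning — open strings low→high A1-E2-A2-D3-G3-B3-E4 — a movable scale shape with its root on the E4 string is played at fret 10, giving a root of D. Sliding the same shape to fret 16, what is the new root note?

G#

Moving from fret 10 to fret 16 shifts the root by 6 semitones.
D up 6 semitones is G#.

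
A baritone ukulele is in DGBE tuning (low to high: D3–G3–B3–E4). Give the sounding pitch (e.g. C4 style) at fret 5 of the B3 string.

E4

B3 is MIDI 59. Adding 5 gives 64, which is E4.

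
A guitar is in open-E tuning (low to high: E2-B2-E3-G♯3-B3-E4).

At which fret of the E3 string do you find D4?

10

D4 is 10 semitones above the open E3 (E–F–F#–G–…–C–C#–D), so it sits at fret 10.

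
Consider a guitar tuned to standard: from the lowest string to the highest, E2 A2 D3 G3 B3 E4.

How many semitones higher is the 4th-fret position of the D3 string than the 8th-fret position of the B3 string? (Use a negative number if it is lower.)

D3 at fret 4 → F#3 (MIDI 54); B3 at fret 8 → G4 (MIDI 67).
54 − 67 = -13, so the two pitches are 13 semitones apart.

-13 semitones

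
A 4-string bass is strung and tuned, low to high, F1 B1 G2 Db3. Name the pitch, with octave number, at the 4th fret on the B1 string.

Eb2

The open B1 string plus 4 semitones: B–C–Db–D–Eb.
The walk passes from B into C once, so the octave number goes from 1 to 2.
(Equivalently spelled D#2.)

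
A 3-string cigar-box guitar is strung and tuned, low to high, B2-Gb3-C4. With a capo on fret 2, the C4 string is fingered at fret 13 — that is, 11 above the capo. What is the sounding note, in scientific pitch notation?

The capo raises the open C4 by 2 semitones to D4; fretting 11 more gives C4 + 2 + 11 = C4 + 13 semitones = Db5.

Db5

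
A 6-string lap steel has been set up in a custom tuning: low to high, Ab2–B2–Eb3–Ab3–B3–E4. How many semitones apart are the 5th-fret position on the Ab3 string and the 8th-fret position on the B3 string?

6 semitones

Ab3 at fret 5 → Db4 (MIDI 61); B3 at fret 8 → G4 (MIDI 67).
61 − 67 = -6, so the two pitches are 6 semitones apart, with G4 the higher.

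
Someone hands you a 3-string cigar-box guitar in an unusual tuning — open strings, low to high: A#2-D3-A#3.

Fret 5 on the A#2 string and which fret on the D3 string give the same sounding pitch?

1

Fret 5 on A#2 is MIDI 46 + 5 = 51 (D#3). On the D3 string (open MIDI 50), that pitch is 51 − 50 = fret 1.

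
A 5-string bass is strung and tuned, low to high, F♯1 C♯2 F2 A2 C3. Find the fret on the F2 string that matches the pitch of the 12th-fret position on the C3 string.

C3 at fret 12 is C3 + 12 semitones = C4.
The open F2 string is 7 semitones below the open C3, so the same pitch on the F2 string lies at fret 12 + 7 = 19.

19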